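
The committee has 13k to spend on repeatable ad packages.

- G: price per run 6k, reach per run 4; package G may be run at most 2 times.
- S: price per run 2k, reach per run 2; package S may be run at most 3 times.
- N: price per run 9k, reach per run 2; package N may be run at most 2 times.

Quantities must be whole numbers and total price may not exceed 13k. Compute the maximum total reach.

1×G and 2×S: price 10 ≤ 13, reach 1·4 + 2·2 = 8.
1×G and 3×S: price 12 ≤ 13, reach 1·4 + 3·2 = 10.
Best is 10.

10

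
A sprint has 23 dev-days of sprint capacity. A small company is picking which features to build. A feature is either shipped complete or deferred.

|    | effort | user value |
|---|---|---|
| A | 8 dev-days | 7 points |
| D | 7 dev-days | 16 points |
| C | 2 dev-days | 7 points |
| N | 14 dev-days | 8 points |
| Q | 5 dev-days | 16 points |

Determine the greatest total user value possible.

46

This is a 0-1 knapsack instance.
Allowing fractional choices, the relaxed optimum would be about 46.6, but features are indivisible.
A + D + Q: effort 8 + 7 + 5 = 20 ≤ 23, user value 7 + 16 + 16 = 39.
D + C + Q: effort 7 + 2 + 5 = 14 ≤ 23, user value 16 + 7 + 16 = 39.
A + D + C + Q: effort 8 + 7 + 2 + 5 = 22 ≤ 23, user value 7 + 16 + 7 + 16 = 46.
Best is A, D, C, and Q with total user value 46.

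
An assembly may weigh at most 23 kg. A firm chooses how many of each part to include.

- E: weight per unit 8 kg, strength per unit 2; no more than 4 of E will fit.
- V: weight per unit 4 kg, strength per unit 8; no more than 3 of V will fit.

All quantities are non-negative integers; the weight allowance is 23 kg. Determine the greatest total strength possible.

26

1×E and 3×V: weight 20 ≤ 23, strength 1·2 + 3·8 = 26.
3×V: weight 12 ≤ 23, strength 3·8 = 24.
Best is 26.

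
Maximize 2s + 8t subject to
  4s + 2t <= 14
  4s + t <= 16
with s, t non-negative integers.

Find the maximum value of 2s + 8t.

56

(s,t)=(0,7): 4·0+2·7=14≤14, 4·0+1·7=7≤16, objective 56.
(s,t)=(0,6): 4·0+2·6=12≤14, 4·0+1·6=6≤16, objective 48.
Maximum is 56 at (s,t)=(0,7).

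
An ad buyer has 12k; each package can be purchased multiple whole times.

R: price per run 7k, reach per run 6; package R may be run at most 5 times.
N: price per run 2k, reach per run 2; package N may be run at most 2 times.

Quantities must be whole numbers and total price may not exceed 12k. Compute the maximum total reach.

10

1×R and 1×N: price 9 ≤ 12, reach 1·6 + 1·2 = 8.
1×R and 2×N: price 11 ≤ 12, reach 1·6 + 2·2 = 10.
Best is 10.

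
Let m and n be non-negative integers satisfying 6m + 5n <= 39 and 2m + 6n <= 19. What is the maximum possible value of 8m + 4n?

(m,n)=(6,0) is feasible, giving 48.
(m,n)=(5,1) is feasible, giving 44.
Maximum is 48 at (m,n)=(6,0).

48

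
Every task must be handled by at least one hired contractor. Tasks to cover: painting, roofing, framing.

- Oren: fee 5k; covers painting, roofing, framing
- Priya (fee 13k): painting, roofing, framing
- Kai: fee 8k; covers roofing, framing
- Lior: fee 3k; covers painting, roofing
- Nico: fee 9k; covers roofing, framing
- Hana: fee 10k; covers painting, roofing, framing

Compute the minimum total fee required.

5

This is an integer covering problem.
The greedy cost-per-new-task heuristic would pick Lior and Oren for 8, but a cheaper cover exists.
Oren alone covers painting, roofing, framing — every task.
Total fee: 5.
No cover costs less than 5.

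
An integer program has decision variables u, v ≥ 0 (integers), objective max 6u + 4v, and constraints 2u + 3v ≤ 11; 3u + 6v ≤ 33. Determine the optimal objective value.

Relaxing integrality, the LP optimum is 33.00 at (u,v) = (5.5, 0), which is not an integer point.
(u,v)=(5,0): 2·5+3·0=10≤11, 3·5+6·0=15≤33, objective 30.
(u,v)=(4,1): 2·4+3·1=11≤11, 3·4+6·1=18≤33, objective 28.
(u,v)=(4,0): 2·4+3·0=8≤11, 3·4+6·0=12≤33, objective 24.
Maximum is 30 at (u,v)=(5,0).

30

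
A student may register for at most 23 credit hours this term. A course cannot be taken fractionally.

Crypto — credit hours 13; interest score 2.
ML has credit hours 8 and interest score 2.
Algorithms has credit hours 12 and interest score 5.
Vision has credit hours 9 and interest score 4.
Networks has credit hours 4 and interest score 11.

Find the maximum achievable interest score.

Allowing fractional choices, the relaxed optimum would be about 19.2, but courses are indivisible.
Algorithms + Networks: credit hours 12 + 4 = 16 ≤ 23, interest score 5 + 11 = 16.
ML + Vision + Networks: credit hours 8 + 9 + 4 = 21 ≤ 23, interest score 2 + 4 + 11 = 17.
Vision + Networks: credit hours 9 + 4 = 13 ≤ 23, interest score 4 + 11 = 15.
Best is ML, Vision, and Networks with total interest score 17.

17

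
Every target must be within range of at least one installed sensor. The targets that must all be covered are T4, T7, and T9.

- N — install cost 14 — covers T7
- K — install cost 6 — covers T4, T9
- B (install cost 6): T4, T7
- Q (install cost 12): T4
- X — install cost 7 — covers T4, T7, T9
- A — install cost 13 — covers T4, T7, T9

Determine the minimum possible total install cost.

7

X alone covers T4, T7, T9 — every target.
Total install cost: 7.
No cover costs less than 7.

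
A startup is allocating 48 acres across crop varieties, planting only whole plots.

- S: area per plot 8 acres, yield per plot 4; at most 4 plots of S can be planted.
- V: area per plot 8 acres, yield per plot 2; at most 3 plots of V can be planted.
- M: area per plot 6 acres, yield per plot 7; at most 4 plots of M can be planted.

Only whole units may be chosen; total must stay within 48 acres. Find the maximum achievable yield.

40

This is a bounded integer knapsack.
M has the best ratio (7/6); taking only M gives at most 4×7 = 28 (stopped by the supply cap of 4).
Mixing does better — 3×S and 4×M: area 48 ≤ 48, yield 3·4 + 4·7 = 40.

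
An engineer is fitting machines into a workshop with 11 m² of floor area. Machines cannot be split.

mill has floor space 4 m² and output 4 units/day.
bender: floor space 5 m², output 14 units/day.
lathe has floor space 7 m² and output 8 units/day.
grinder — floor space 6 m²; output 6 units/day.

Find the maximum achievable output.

This is a 0-1 knapsack instance.
Take bender and grinder: floor space 5 + 6 = 11 ≤ 11, output 14 + 6 = 20.
No other feasible combination does better.

20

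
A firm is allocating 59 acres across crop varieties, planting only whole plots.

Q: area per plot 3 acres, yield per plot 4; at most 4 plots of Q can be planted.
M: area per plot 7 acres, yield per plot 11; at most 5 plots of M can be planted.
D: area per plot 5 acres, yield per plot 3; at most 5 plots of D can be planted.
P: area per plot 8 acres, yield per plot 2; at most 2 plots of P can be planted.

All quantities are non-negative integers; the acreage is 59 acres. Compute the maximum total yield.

77

M has the best ratio (11/7); taking only M gives at most 5×11 = 55 (stopped by the supply cap of 5).
Mixing does better — 4×Q, 5×M, and 2×D: area 57 ≤ 59, yield 4·4 + 5·11 + 2·3 = 77.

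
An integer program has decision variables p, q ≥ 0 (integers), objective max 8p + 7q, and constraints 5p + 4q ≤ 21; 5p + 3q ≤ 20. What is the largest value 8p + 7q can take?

36

The continuous relaxation peaks at (0, 5.25) with value 36.75; rounding to a feasible lattice point costs some objective.
(p,q)=(1,4): 5·1+4·4=21≤21, 5·1+3·4=17≤20, objective 36.
(p,q)=(0,5): 5·0+4·5=20≤21, 5·0+3·5=15≤20, objective 35.
(p,q)=(1,3): 5·1+4·3=17≤21, 5·1+3·3=14≤20, objective 29.
The best lattice point is (1,4), giving 36.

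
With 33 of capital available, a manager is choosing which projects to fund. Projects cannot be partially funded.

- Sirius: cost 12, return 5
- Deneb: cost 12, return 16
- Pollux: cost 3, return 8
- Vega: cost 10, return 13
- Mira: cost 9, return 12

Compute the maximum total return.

Allowing fractional choices, the relaxed optimum would be about 47.7, but projects are indivisible.
Deneb + Pollux + Vega: cost 12 + 3 + 10 = 25 ≤ 33, return 16 + 8 + 13 = 37.
Deneb + Vega + Mira: cost 12 + 10 + 9 = 31 ≤ 33, return 16 + 13 + 12 = 41.
Best is Deneb, Vega, and Mira with total return 41.

41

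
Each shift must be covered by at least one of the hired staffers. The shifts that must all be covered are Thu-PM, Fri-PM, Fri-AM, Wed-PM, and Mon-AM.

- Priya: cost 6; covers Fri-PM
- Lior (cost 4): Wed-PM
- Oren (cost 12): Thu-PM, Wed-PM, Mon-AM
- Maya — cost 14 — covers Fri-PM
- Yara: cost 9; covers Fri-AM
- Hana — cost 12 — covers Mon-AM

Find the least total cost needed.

The greedy cost-per-new-shift heuristic would pick Lior, Priya, Oren, and Yara for 31, but a cheaper cover exists.
Choose Priya, Oren, and Yara: together they cover Thu-PM, Fri-PM, Fri-AM, Wed-PM, Mon-AM — every shift.
Total cost: 6 + 12 + 9 = 27.
No cover costs less than 27.

27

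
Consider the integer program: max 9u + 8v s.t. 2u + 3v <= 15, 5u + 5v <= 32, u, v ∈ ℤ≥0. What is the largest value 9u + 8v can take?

(u,v)=(6,0): 2·6+3·0=12≤15, 5·6+5·0=30≤32, objective 54.
(u,v)=(5,1): 2·5+3·1=13≤15, 5·5+5·1=30≤32, objective 53.
The best lattice point is (6,0), giving 54.

54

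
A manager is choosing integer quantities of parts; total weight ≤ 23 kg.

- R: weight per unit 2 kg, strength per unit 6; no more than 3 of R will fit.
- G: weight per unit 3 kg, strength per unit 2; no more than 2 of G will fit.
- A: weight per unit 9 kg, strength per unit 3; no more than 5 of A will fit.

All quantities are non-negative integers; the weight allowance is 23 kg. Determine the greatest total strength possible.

R has the best ratio (6/2); taking only R gives at most 3×6 = 18 (stopped by the supply cap of 3).
Mixing does better — 3×R, 2×G, and 1×A: weight 21 ≤ 23, strength 3·6 + 2·2 + 1·3 = 25.

25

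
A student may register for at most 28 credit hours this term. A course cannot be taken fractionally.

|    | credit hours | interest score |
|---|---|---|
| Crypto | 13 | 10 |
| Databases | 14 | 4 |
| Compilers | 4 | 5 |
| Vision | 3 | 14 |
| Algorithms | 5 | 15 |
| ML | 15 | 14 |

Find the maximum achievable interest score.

This is a 0-1 knapsack instance.
Allowing fractional choices, the relaxed optimum would be about 48.8, but courses are indivisible.
Crypto + Compilers + Vision + Algorithms: credit hours 13 + 4 + 3 + 5 = 25 ≤ 28, interest score 10 + 5 + 14 + 15 = 44.
Compilers + Vision + Algorithms + ML: credit hours 4 + 3 + 5 + 15 = 27 ≤ 28, interest score 5 + 14 + 15 + 14 = 48.
Best is Compilers, Vision, Algorithms, and ML with total interest score 48.

48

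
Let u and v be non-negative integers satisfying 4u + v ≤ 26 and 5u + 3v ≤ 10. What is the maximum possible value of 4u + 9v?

27

(u,v)=(0,3) is feasible, giving 27.
(u,v)=(0,2) is feasible, giving 18.
No feasible integer point exceeds 27.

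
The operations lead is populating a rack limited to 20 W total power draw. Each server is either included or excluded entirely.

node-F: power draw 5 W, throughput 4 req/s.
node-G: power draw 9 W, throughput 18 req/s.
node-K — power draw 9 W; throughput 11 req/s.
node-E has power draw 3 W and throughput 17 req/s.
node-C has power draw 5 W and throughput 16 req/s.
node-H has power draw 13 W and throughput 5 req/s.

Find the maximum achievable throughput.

51

Allowing fractional choices, the relaxed optimum would be about 54.7, but servers are indivisible.
node-K + node-E + node-C: power draw 9 + 3 + 5 = 17 ≤ 20, throughput 11 + 17 + 16 = 44.
node-G + node-E + node-C: power draw 9 + 3 + 5 = 17 ≤ 20, throughput 18 + 17 + 16 = 51.
Best is node-G, node-E, and node-C with total throughput 51.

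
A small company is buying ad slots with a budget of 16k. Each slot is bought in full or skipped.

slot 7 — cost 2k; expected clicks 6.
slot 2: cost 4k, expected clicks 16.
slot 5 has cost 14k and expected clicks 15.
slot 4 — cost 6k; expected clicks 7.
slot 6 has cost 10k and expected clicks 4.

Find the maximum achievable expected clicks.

29

This is a 0-1 knapsack instance.
Take slot 7, slot 2, and slot 4: cost 2 + 4 + 6 = 12 ≤ 16, expected clicks 6 + 16 + 7 = 29.
No other feasible combination does better.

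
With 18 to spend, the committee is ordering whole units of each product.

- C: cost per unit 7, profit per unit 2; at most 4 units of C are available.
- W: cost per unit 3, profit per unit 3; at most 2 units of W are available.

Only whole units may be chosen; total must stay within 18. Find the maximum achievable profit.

8

Take 1×C and 2×W: cost 13 ≤ 18, profit 1·2 + 2·3 = 8.
W has the best ratio (3/3) and is taken to its limit of 2; remaining capacity is filled optimally with the others.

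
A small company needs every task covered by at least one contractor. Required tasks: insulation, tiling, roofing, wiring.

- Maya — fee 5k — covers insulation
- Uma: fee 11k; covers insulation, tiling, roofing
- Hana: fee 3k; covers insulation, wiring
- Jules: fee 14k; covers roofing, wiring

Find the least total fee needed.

Choose Uma and Hana: together they cover insulation, tiling, roofing, wiring — every task.
Total fee: 11 + 3 = 14.
No cover costs less than 14.

14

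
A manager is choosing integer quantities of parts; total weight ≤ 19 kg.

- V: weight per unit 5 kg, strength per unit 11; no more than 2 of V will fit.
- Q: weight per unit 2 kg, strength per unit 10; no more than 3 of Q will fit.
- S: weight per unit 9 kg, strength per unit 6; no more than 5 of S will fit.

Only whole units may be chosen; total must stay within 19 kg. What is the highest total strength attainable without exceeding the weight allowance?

52

Take 2×V and 3×Q: weight 16 ≤ 19, strength 2·11 + 3·10 = 52.
Q has the best ratio (10/2) and is taken to its limit of 3; remaining capacity is filled optimally with the others.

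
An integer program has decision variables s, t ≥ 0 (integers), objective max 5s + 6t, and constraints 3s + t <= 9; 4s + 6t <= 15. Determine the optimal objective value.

16

(s,t)=(2,1): 3·2+1·1=7≤9, 4·2+6·1=14≤15, objective 16.
(s,t)=(3,0): 3·3+1·0=9≤9, 4·3+6·0=12≤15, objective 15.
No feasible integer point exceeds 16.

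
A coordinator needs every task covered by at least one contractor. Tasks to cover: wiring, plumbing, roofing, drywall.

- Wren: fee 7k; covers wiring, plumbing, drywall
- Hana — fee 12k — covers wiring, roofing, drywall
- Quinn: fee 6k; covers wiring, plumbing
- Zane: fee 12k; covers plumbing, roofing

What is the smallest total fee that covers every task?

18

The greedy cost-per-new-task heuristic would pick Wren and Hana for 19, but a cheaper cover exists.
Choose Hana and Quinn: together they cover wiring, plumbing, roofing, drywall — every task.
Total fee: 12 + 6 = 18.
No cover costs less than 18.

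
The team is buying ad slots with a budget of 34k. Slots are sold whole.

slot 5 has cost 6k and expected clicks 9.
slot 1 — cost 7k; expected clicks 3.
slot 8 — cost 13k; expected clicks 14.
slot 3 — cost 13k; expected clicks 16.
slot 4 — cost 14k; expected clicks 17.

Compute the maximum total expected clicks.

Take slot 5, slot 3, and slot 4: cost 6 + 13 + 14 = 33 ≤ 34, expected clicks 9 + 16 + 17 = 42.
No other feasible combination does better.

42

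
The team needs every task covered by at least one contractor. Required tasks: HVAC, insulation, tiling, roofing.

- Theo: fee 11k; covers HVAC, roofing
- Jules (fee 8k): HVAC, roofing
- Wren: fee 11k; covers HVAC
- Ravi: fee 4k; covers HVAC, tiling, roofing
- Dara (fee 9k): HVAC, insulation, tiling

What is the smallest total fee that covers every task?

Choose Ravi and Dara: together they cover HVAC, insulation, tiling, roofing — every task.
Total fee: 4 + 9 = 13.
No cover costs less than 13.

13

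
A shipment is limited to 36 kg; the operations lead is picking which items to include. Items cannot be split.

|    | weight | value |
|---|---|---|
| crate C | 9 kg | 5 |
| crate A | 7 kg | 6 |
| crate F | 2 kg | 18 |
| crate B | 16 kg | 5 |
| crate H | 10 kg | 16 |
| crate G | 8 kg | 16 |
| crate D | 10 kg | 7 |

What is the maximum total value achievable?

61

crate C + crate A + crate F + crate H + crate G: weight 9 + 7 + 2 + 10 + 8 = 36 ≤ 36, value 5 + 6 + 18 + 16 + 16 = 61.
crate F + crate H + crate G + crate D: weight 2 + 10 + 8 + 10 = 30 ≤ 36, value 18 + 16 + 16 + 7 = 57.
crate A + crate F + crate H + crate G: weight 7 + 2 + 10 + 8 = 27 ≤ 36, value 6 + 18 + 16 + 16 = 56.
Best is crate C, crate A, crate F, crate H, and crate G with total value 61.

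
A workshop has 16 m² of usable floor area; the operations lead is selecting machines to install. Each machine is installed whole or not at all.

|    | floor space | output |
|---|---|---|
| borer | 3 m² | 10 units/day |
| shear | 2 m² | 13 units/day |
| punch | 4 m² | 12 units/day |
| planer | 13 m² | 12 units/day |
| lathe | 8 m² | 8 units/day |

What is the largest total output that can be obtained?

Allowing fractional choices, the relaxed optimum would be about 42.0, but machines are indivisible.
borer + shear + lathe: floor space 3 + 2 + 8 = 13 ≤ 16, output 10 + 13 + 8 = 31.
shear + punch + lathe: floor space 2 + 4 + 8 = 14 ≤ 16, output 13 + 12 + 8 = 33.
borer + shear + punch: floor space 3 + 2 + 4 = 9 ≤ 16, output 10 + 13 + 12 = 35.
Best is borer, shear, and punch with total output 35.

35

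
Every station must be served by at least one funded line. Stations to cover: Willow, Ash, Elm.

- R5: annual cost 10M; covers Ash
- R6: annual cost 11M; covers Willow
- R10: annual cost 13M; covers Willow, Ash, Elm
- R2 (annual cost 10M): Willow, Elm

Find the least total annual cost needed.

13

R10 alone covers Willow, Ash, Elm — every station.
Total annual cost: 13.
No cover costs less than 13.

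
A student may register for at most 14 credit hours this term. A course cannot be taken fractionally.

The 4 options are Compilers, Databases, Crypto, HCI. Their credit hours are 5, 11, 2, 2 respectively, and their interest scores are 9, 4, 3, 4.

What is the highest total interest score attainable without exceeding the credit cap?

16

This is an integer program with binary decision variables.
Take Compilers, Crypto, and HCI: credit hours 5 + 2 + 2 = 9 ≤ 14, interest score 9 + 3 + 4 = 16.
No other feasible combination does better.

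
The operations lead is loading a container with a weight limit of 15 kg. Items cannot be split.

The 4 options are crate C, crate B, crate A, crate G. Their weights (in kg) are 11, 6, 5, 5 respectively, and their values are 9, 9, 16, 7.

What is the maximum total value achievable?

25

Allowing fractional choices, the relaxed optimum would be about 30.6, but items are indivisible.
crate A: weight 5 ≤ 15, value 16.
crate A + crate G: weight 5 + 5 = 10 ≤ 15, value 16 + 7 = 23.
crate B + crate A: weight 6 + 5 = 11 ≤ 15, value 9 + 16 = 25.
Best is crate B and crate A with total value 25.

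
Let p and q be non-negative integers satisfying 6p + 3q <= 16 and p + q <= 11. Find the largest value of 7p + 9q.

(p,q)=(0,5): 6·0+3·5=15≤16, 1·0+1·5=5≤11, objective 45.
(p,q)=(0,4): 6·0+3·4=12≤16, 1·0+1·4=4≤11, objective 36.
No feasible integer point exceeds 45.

45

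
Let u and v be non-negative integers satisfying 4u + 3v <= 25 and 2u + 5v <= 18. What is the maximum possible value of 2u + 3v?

14

(u,v)=(4,2): 4·4+3·2=22≤25, 2·4+5·2=18≤18, objective 14.
(u,v)=(5,1): 4·5+3·1=23≤25, 2·5+5·1=15≤18, objective 13.
Maximum is 14 at (u,v)=(4,2).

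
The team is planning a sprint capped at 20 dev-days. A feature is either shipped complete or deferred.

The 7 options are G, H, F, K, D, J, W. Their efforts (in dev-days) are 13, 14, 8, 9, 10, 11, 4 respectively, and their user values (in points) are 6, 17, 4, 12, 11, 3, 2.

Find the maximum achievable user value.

H + W: effort 14 + 4 = 18 ≤ 20, user value 17 + 2 = 19.
H: effort 14 ≤ 20, user value 17.
K + D: effort 9 + 10 = 19 ≤ 20, user value 12 + 11 = 23.
Best is K and D with total user value 23.

23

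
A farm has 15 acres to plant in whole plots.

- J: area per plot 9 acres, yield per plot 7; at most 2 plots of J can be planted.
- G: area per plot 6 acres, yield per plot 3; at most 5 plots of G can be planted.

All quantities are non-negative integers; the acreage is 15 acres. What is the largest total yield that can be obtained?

10

J has the best ratio (7/9); taking only J gives at most 1×7 = 7 (stopped by the area limit).
Mixing does better — 1×J and 1×G: area 15 ≤ 15, yield 1·7 + 1·3 = 10.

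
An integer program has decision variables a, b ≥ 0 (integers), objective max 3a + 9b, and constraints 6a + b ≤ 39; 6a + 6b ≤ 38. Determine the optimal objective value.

54

Relaxing integrality, the LP optimum is 57.00 at (a,b) = (0, 6.33), which is not an integer point.
(a,b)=(0,6): 6·0+1·6=6≤39, 6·0+6·6=36≤38, objective 54.
(a,b)=(1,5): 6·1+1·5=11≤39, 6·1+6·5=36≤38, objective 48.
(a,b)=(0,5): 6·0+1·5=5≤39, 6·0+6·5=30≤38, objective 45.
No feasible integer point exceeds 54.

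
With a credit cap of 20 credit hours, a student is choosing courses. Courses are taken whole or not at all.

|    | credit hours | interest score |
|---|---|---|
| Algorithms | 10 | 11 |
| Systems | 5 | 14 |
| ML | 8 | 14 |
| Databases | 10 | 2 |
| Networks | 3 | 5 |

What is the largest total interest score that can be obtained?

33

Systems + ML + Networks: credit hours 5 + 8 + 3 = 16 ≤ 20, interest score 14 + 14 + 5 = 33.
Algorithms + Systems + Networks: credit hours 10 + 5 + 3 = 18 ≤ 20, interest score 11 + 14 + 5 = 30.
Best is Systems, ML, and Networks with total interest score 33.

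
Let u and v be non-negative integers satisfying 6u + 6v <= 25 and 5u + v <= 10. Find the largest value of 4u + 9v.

36

The continuous relaxation peaks at (0, 4.17) with value 37.50; rounding to a feasible lattice point costs some objective.
(u,v)=(0,4): 6·0+6·4=24≤25, 5·0+1·4=4≤10, objective 36.
(u,v)=(1,3): 6·1+6·3=24≤25, 5·1+1·3=8≤10, objective 31.
(u,v)=(0,3): 6·0+6·3=18≤25, 5·0+1·3=3≤10, objective 27.
No feasible integer point exceeds 36.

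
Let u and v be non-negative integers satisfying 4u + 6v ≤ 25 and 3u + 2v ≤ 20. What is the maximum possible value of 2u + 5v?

20

Relaxing integrality, the LP optimum is 20.83 at (u,v) = (0, 4.17), which is not an integer point.
(u,v)=(0,4): 4·0+6·4=24≤25, 3·0+2·4=8≤20, objective 20.
(u,v)=(1,3): 4·1+6·3=22≤25, 3·1+2·3=9≤20, objective 17.
(u,v)=(0,3): 4·0+6·3=18≤25, 3·0+2·3=6≤20, objective 15.
The best lattice point is (0,4), giving 20.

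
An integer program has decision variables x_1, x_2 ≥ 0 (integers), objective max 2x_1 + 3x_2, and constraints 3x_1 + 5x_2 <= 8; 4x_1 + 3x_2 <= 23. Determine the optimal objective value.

5

The continuous relaxation peaks at (2.67, 0) with value 5.33; rounding to a feasible lattice point costs some objective.
(x_1,x_2)=(1,1): 3·1+5·1=8≤8, 4·1+3·1=7≤23, objective 5.
(x_1,x_2)=(2,0): 3·2+5·0=6≤8, 4·2+3·0=8≤23, objective 4.
(x_1,x_2)=(0,1): 3·0+5·1=5≤8, 4·0+3·1=3≤23, objective 3.
Maximum is 5 at (x_1,x_2)=(1,1).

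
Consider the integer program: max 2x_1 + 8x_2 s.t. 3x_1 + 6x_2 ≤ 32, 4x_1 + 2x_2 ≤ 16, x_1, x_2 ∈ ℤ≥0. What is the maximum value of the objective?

Relaxing integrality, the LP optimum is 42.67 at (x_1,x_2) = (0, 5.33), which is not an integer point.
(x_1,x_2)=(0,5): 3·0+6·5=30≤32, 4·0+2·5=10≤16, objective 40.
(x_1,x_2)=(1,4): 3·1+6·4=27≤32, 4·1+2·4=12≤16, objective 34.
(x_1,x_2)=(0,4): 3·0+6·4=24≤32, 4·0+2·4=8≤16, objective 32.
The best lattice point is (0,5), giving 40.

40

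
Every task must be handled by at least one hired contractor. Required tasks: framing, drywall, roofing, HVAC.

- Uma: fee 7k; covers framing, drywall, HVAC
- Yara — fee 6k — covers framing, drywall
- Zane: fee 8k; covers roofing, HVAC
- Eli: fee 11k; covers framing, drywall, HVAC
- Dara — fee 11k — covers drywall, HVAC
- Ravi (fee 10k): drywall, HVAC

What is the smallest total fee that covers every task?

14

The greedy cost-per-new-task heuristic would pick Uma and Zane for 15, but a cheaper cover exists.
Choose Yara and Zane: together they cover framing, drywall, roofing, HVAC — every task.
Total fee: 6 + 8 = 14.
No cover costs less than 14.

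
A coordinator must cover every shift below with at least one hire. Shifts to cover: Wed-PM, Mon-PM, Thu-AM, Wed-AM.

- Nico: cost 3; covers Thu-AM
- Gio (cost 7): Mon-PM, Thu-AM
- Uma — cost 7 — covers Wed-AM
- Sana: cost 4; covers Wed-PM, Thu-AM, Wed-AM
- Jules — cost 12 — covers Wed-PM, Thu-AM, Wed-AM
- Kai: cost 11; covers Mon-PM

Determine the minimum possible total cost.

This is an integer covering problem.
Choose Gio and Sana: together they cover Wed-PM, Mon-PM, Thu-AM, Wed-AM — every shift.
Total cost: 7 + 4 = 11.
No cover costs less than 11.

11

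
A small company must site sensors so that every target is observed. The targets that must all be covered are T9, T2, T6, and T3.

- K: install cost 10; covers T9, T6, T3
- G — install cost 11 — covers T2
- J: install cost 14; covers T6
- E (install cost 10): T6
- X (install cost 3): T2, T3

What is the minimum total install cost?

13

Choose K and X: together they cover T9, T2, T6, T3 — every target.
Total install cost: 10 + 3 = 13.
No cover costs less than 13.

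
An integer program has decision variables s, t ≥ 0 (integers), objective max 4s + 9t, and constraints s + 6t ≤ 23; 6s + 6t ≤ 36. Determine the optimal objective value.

The continuous relaxation peaks at (2.6, 3.4) with value 41.00; rounding to a feasible lattice point costs some objective.
(s,t)=(3,3) is feasible, giving 39.
(s,t)=(2,3) is feasible, giving 35.
No feasible integer point exceeds 39.

39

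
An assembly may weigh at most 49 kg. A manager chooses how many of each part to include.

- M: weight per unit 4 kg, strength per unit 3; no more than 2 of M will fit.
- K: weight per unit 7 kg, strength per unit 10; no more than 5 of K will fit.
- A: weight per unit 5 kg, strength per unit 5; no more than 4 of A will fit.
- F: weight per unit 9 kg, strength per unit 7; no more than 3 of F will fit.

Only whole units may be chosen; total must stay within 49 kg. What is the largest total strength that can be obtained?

K has the best ratio (10/7); taking only K gives at most 5×10 = 50 (stopped by the supply cap of 5).
Mixing does better — 1×M, 5×K, and 2×A: weight 49 ≤ 49, strength 1·3 + 5·10 + 2·5 = 63.

63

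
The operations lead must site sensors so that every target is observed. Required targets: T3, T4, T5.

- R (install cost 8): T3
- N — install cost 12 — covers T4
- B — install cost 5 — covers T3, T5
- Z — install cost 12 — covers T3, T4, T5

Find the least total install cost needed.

12

This is an integer covering problem.
The greedy cost-per-new-target heuristic would pick B and N for 17, but a cheaper cover exists.
Z alone covers T3, T4, T5 — every target.
Total install cost: 12.
No cover costs less than 12.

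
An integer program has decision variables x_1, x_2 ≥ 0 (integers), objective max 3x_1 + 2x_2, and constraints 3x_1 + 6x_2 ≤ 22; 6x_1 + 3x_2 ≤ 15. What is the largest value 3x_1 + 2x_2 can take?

Relaxing integrality, the LP optimum is 9.11 at (x_1,x_2) = (0.889, 3.22), which is not an integer point.
(x_1,x_2)=(1,3): 3·1+6·3=21≤22, 6·1+3·3=15≤15, objective 9.
(x_1,x_2)=(1,2): 3·1+6·2=15≤22, 6·1+3·2=12≤15, objective 7.
(x_1,x_2)=(0,3): 3·0+6·3=18≤22, 6·0+3·3=9≤15, objective 6.
(x_1,x_2)=(0,2): 3·0+6·2=12≤22, 6·0+3·2=6≤15, objective 4.
The best lattice point is (1,3), giving 9.

9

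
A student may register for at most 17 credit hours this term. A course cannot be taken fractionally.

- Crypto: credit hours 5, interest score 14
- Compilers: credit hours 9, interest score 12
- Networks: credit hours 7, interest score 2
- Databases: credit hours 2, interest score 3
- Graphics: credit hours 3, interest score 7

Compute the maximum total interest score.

33

Allowing fractional choices, the relaxed optimum would be about 33.3, but courses are indivisible.
Crypto + Compilers + Databases: credit hours 5 + 9 + 2 = 16 ≤ 17, interest score 14 + 12 + 3 = 29.
Crypto + Compilers + Graphics: credit hours 5 + 9 + 3 = 17 ≤ 17, interest score 14 + 12 + 7 = 33.
Best is Crypto, Compilers, and Graphics with total interest score 33.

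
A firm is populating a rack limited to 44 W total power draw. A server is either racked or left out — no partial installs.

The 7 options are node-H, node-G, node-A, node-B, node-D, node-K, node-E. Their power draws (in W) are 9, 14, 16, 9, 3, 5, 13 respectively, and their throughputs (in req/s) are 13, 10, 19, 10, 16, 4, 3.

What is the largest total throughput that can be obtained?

Allowing fractional choices, the relaxed optimum would be about 63.4, but servers are indivisible.
node-H + node-A + node-B + node-D + node-K: power draw 9 + 16 + 9 + 3 + 5 = 42 ≤ 44, throughput 13 + 19 + 10 + 16 + 4 = 62.
node-H + node-A + node-B + node-D: power draw 9 + 16 + 9 + 3 = 37 ≤ 44, throughput 13 + 19 + 10 + 16 = 58.
Best is node-H, node-A, node-B, node-D, and node-K with total throughput 62.

62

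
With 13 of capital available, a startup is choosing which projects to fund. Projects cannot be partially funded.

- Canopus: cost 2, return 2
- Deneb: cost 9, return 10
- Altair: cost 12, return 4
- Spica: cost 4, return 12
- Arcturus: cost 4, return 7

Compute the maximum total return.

22

Deneb + Spica: cost 9 + 4 = 13 ≤ 13, return 10 + 12 = 22.
Canopus + Spica + Arcturus: cost 2 + 4 + 4 = 10 ≤ 13, return 2 + 12 + 7 = 21.
Spica + Arcturus: cost 4 + 4 = 8 ≤ 13, return 12 + 7 = 19.
Best is Deneb and Spica with total return 22.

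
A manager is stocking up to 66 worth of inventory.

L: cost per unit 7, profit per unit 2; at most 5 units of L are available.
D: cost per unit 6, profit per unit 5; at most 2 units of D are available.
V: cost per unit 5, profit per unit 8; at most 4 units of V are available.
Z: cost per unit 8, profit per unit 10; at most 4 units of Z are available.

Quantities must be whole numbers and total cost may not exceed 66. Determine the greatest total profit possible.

82

V has the best ratio (8/5); taking only V gives at most 4×8 = 32 (stopped by the supply cap of 4).
Mixing does better — 2×D, 4×V, and 4×Z: cost 64 ≤ 66, profit 2·5 + 4·8 + 4·10 = 82.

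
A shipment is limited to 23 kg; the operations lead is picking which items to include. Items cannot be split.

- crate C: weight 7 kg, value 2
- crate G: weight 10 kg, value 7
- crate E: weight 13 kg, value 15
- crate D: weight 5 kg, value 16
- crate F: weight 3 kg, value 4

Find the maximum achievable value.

35

This is a 0-1 knapsack instance.
Take crate E, crate D, and crate F: weight 13 + 5 + 3 = 21 ≤ 23, value 15 + 16 + 4 = 35.
No other feasible combination does better.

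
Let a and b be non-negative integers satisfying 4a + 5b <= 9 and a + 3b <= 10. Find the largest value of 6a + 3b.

Relaxing integrality, the LP optimum is 13.50 at (a,b) = (2.25, 0), which is not an integer point.
(a,b)=(2,0) is feasible, giving 12.
(a,b)=(1,1) is feasible, giving 9.
(a,b)=(1,0) is feasible, giving 6.
No feasible integer point exceeds 12.

12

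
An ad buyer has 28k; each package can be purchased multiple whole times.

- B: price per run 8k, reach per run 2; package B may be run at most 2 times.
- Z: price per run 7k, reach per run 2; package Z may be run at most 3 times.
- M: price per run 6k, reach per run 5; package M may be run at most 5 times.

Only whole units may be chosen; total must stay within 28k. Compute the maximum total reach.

M has the best ratio (5/6); taking only M gives at most 4×5 = 20 (stopped by the price limit).
Optimal: 4×M: price 24 ≤ 28, reach 4·5 = 20.

20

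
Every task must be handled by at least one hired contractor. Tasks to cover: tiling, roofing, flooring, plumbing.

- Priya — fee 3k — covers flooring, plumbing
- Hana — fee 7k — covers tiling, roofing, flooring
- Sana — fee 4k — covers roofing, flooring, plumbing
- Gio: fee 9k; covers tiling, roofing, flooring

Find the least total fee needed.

Choose Priya and Hana: together they cover tiling, roofing, flooring, plumbing — every task.
Total fee: 3 + 7 = 10.

10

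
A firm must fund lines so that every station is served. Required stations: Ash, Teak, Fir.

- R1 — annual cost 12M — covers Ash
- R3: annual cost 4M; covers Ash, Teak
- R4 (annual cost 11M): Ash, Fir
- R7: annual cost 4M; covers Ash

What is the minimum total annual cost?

Choose R3 and R4: together they cover Ash, Teak, Fir — every station.
Total annual cost: 4 + 11 = 15.

15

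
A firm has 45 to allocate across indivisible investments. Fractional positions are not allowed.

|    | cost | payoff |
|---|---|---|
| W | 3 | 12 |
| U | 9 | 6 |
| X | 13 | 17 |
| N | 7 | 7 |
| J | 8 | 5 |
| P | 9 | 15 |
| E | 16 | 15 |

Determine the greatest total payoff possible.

59

W + X + N + J + P: cost 3 + 13 + 7 + 8 + 9 = 40 ≤ 45, payoff 12 + 17 + 7 + 5 + 15 = 56.
W + X + P + E: cost 3 + 13 + 9 + 16 = 41 ≤ 45, payoff 12 + 17 + 15 + 15 = 59.
W + U + X + N + P: cost 3 + 9 + 13 + 7 + 9 = 41 ≤ 45, payoff 12 + 6 + 17 + 7 + 15 = 57.
Best is W, X, P, and E with total payoff 59.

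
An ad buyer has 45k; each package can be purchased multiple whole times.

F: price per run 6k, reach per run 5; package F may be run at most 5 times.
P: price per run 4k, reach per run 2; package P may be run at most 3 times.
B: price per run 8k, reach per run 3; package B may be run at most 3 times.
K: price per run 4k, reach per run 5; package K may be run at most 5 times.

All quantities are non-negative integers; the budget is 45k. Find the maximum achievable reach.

This is a bounded integer knapsack.
4×F and 5×K: price 44 ≤ 45, reach 4·5 + 5·5 = 45.
3×F, 1×P, and 5×K: price 42 ≤ 45, reach 3·5 + 1·2 + 5·5 = 42.
Best is 45.

45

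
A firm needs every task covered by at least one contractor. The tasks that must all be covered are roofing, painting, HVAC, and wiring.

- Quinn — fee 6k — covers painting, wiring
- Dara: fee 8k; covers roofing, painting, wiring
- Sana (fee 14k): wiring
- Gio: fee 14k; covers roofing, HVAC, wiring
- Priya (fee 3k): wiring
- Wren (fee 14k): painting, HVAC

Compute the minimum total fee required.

The greedy cost-per-new-task heuristic would pick Dara and Gio for 22, but a cheaper cover exists.
Choose Quinn and Gio: together they cover roofing, painting, HVAC, wiring — every task.
Total fee: 6 + 14 = 20.
No cover costs less than 20.

20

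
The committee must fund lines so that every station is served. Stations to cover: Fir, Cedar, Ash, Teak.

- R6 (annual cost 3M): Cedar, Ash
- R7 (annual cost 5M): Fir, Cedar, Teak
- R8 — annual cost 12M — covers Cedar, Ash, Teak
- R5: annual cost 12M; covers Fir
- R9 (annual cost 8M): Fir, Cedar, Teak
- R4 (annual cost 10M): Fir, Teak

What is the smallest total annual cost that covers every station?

8

This is an integer covering problem.
Choose R6 and R7: together they cover Fir, Cedar, Ash, Teak — every station.
Total annual cost: 3 + 5 = 8.
No cover costs less than 8.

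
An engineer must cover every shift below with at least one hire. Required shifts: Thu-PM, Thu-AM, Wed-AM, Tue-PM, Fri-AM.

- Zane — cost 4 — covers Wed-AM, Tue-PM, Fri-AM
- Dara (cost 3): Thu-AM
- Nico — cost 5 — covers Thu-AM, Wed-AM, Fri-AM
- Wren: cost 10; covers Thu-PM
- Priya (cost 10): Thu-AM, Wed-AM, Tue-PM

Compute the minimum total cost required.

Choose Zane, Dara, and Wren: together they cover Thu-PM, Thu-AM, Wed-AM, Tue-PM, Fri-AM — every shift.
Total cost: 4 + 3 + 10 = 17.
No cover costs less than 17.

17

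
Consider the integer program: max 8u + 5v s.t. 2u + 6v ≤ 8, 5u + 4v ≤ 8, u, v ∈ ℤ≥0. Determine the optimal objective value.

8

Relaxing integrality, the LP optimum is 12.80 at (u,v) = (1.6, 0), which is not an integer point.
(u,v)=(1,0): 2·1+6·0=2≤8, 5·1+4·0=5≤8, objective 8.
(u,v)=(0,1): 2·0+6·1=6≤8, 5·0+4·1=4≤8, objective 5.
(u,v)=(0,0): 2·0+6·0=0≤8, 5·0+4·0=0≤8, objective 0.
Maximum is 8 at (u,v)=(1,0).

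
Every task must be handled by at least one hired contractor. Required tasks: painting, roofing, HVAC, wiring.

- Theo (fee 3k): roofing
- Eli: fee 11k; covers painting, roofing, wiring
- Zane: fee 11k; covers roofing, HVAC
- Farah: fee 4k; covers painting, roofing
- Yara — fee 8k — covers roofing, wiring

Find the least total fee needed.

The greedy cost-per-new-task heuristic would pick Farah, Yara, and Zane for 23, but a cheaper cover exists.
Choose Eli and Zane: together they cover painting, roofing, HVAC, wiring — every task.
Total fee: 11 + 11 = 22.
No cover costs less than 22.

22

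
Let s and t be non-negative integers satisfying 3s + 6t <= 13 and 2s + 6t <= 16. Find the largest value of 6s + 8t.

(s,t)=(4,0): 3·4+6·0=12≤13, 2·4+6·0=8≤16, objective 24.
(s,t)=(3,0): 3·3+6·0=9≤13, 2·3+6·0=6≤16, objective 18.
Maximum is 24 at (s,t)=(4,0).

24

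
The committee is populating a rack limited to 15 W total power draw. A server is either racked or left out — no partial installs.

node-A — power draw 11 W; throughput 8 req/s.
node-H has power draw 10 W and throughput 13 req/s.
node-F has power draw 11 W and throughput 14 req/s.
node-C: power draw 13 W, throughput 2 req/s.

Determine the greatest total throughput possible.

14

Allowing fractional choices, the relaxed optimum would be about 19.4, but servers are indivisible.
node-H: power draw 10 ≤ 15, throughput 13.
node-A: power draw 11 ≤ 15, throughput 8.
node-F: power draw 11 ≤ 15, throughput 14.
Best is node-F with total throughput 14.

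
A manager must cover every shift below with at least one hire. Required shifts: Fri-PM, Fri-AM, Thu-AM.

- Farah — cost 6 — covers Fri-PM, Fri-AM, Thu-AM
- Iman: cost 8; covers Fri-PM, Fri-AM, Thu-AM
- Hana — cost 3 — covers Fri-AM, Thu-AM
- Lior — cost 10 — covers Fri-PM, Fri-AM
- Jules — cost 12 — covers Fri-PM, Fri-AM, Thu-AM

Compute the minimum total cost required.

This is an integer covering problem.
The greedy cost-per-new-shift heuristic would pick Hana and Farah for 9, but a cheaper cover exists.
Farah alone covers Fri-PM, Fri-AM, Thu-AM — every shift.
Total cost: 6.
No cover costs less than 6.

6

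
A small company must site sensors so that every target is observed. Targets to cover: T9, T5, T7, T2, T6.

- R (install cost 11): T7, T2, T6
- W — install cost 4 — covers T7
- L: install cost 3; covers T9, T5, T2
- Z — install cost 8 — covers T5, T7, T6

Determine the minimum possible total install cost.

The greedy cost-per-new-target heuristic would pick L, W, and Z for 15, but a cheaper cover exists.
Choose L and Z: together they cover T9, T5, T7, T2, T6 — every target.
Total install cost: 3 + 8 = 11.
No cover costs less than 11.

11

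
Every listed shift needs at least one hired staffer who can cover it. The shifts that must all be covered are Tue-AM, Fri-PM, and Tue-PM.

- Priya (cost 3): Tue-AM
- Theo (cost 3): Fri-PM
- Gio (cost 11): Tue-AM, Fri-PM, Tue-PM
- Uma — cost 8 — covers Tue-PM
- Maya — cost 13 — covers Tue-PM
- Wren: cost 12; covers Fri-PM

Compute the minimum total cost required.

11

The greedy cost-per-new-shift heuristic would pick Priya, Theo, and Uma for 14, but a cheaper cover exists.
Gio alone covers Tue-AM, Fri-PM, Tue-PM — every shift.
Total cost: 11.
No cover costs less than 11.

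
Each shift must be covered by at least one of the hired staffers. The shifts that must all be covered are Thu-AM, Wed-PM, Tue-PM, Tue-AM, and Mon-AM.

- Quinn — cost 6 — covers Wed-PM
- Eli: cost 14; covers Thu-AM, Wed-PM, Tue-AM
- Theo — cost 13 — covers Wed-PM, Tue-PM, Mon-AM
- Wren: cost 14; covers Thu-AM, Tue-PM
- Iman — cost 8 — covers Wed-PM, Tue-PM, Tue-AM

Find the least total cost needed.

The greedy cost-per-new-shift heuristic would pick Iman, Theo, and Eli for 35, but a cheaper cover exists.
Choose Eli and Theo: together they cover Thu-AM, Wed-PM, Tue-PM, Tue-AM, Mon-AM — every shift.
Total cost: 14 + 13 = 27.
No cover costs less than 27.

27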